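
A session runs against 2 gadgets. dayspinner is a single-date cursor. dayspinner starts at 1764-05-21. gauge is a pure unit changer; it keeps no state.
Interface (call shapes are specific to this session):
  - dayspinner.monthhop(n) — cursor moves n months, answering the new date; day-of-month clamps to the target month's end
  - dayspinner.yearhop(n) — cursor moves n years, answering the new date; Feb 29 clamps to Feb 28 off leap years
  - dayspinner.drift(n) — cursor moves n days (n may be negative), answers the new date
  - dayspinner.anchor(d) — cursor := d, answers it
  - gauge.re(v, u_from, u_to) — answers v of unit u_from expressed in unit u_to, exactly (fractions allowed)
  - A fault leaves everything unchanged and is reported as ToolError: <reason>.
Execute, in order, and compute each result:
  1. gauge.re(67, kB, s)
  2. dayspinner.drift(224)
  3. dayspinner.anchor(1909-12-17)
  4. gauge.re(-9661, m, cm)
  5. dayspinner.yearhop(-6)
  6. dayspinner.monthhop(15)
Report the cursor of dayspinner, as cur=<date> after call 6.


Invoking gauge.re with v: 67, u_from: kB, u_to: s, and get ToolError: incompatible units.
Calling dayspinner.drift with n: 224, giving 1764-12-31.
I use dayspinner.anchor with d: 1909-12-17, which returns 1909-12-17.
I invoke gauge.re with v: -9661, u_from: m, u_to: cm, and get -966100.
Next I call dayspinner.yearhop with n: -6, and see 1903-12-17.
Next I call dayspinner.monthhop with n: 15, — result: 1905-03-17.

Answer: cur=1905-03-17


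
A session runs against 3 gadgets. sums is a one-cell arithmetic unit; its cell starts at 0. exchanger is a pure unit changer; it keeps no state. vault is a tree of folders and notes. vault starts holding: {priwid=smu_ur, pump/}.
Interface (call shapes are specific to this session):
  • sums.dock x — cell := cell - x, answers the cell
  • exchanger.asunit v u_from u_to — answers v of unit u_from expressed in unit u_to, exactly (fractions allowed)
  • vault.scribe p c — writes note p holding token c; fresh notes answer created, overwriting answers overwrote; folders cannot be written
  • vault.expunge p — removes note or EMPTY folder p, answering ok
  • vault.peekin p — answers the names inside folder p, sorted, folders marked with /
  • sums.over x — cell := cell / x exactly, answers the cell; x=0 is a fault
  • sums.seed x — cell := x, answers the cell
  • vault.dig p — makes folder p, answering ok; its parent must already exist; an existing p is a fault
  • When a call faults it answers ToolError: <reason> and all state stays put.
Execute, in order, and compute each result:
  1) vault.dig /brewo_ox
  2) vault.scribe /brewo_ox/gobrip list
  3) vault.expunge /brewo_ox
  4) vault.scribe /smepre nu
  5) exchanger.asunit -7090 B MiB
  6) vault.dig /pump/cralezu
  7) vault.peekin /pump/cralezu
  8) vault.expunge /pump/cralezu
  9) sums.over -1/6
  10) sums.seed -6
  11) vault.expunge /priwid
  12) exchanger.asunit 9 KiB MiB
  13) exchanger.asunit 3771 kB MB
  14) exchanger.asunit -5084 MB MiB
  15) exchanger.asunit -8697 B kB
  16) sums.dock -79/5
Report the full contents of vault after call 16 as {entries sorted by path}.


Act: dig[p: /brewo_ox]
Obs: ok
Act: scribe[p: /brewo_ox/gobrip; c: list]
Obs: created
Act: expunge[p: /brewo_ox]
Obs: ToolError: not empty
Act: scribe[p: /smepre; c: nu]
Obs: created
Act: asunit[v: -7090; u_from: B; u_to: MiB]
Obs: -3545/524288
Act: dig[p: /pump/cralezu]
Obs: ok
Act: peekin[p: /pump/cralezu]
Obs: []
Act: expunge[p: /pump/cralezu]
Obs: ok
Act: over[x: -1/6]
Obs: 0
Act: seed[x: -6]
Obs: -6
Act: expunge[p: /priwid]
Obs: ok
Act: asunit[v: 9; u_from: KiB; u_to: MiB]
Obs: 9/1024
Act: asunit[v: 3771; u_from: kB; u_to: MB]
Obs: 3771/1000
Act: asunit[v: -5084; u_from: MB; u_to: MiB]
Obs: -19859375/4096
Act: asunit[v: -8697; u_from: B; u_to: kB]
Obs: -8697/1000
Act: dock[x: -79/5]
Obs: 49/5

Answer: {brewo_ox/, brewo_ox/gobrip=list, pump/, smepre=nu}


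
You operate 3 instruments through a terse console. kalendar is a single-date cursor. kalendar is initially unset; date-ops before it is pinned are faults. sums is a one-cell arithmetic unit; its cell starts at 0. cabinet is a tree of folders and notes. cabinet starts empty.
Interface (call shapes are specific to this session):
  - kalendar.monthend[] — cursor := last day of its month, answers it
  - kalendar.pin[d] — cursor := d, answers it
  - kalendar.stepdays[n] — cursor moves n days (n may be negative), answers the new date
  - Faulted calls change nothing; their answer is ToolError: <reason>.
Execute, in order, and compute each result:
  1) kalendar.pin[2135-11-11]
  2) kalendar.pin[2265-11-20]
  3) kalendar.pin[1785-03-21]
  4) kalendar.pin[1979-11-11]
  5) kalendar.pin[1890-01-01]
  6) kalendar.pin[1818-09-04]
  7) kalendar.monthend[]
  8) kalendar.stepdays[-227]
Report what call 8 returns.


~$ kalendar.pin d=2135-11-11
  2135-11-11
~$ kalendar.pin d=2265-11-20
  2265-11-20
~$ kalendar.pin d=1785-03-21
  1785-03-21
~$ kalendar.pin d=1979-11-11
  1979-11-11
~$ kalendar.pin d=1890-01-01
  1890-01-01
~$ kalendar.pin d=1818-09-04
  1818-09-04
~$ kalendar.monthend
  1818-09-30
~$ kalendar.stepdays n=-227
  1818-02-15

Answer: 1818-02-15


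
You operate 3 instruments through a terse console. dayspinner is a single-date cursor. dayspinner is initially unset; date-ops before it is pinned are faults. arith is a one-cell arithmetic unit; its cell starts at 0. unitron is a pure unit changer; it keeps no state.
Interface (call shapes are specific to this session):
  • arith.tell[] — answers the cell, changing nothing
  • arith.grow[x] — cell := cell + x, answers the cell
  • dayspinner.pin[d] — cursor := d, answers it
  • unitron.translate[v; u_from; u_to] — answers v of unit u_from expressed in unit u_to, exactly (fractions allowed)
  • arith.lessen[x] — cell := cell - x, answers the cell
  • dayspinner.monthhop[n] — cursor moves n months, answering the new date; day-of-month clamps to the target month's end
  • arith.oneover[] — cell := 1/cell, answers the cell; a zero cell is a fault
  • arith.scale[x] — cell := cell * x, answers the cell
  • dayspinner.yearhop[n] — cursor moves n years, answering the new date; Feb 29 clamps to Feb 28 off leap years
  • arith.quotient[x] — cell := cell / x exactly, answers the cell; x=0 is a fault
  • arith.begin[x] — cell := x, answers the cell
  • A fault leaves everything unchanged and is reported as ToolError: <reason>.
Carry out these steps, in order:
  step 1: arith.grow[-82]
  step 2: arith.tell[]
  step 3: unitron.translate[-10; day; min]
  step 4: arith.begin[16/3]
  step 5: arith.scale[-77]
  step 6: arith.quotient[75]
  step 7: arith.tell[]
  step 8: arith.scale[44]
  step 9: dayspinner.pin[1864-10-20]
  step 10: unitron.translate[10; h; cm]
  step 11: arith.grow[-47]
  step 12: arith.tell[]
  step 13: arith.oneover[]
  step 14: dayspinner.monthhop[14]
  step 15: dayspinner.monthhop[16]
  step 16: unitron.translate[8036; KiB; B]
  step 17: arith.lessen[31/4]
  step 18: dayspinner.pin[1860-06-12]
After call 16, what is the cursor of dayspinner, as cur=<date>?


// 1. arith.grow(x: -82) -> -82
// 2. arith.tell() -> -82
// 3. unitron.translate(v: -10, u_from: day, u_to: min) -> -14400
// 4. arith.begin(x: 16/3) -> 16/3
// 5. arith.scale(x: -77) -> -1232/3
// 6. arith.quotient(x: 75) -> -1232/225
// 7. arith.tell() -> -1232/225
// 8. arith.scale(x: 44) -> -54208/225
// 9. dayspinner.pin(d: 1864-10-20) -> 1864-10-20
// 10. unitron.translate(v: 10, u_from: h, u_to: cm) -> ToolError: incompatible units
// 11. arith.grow(x: -47) -> -64783/225
// 12. arith.tell() -> -64783/225
// 13. arith.oneover() -> -225/64783
// 14. dayspinner.monthhop(n: 14) -> 1865-12-20
// 15. dayspinner.monthhop(n: 16) -> 1867-04-20
// 16. unitron.translate(v: 8036, u_from: KiB, u_to: B) -> 8228864
// 17. arith.lessen(x: 31/4) -> -2009173/259132
// 18. dayspinner.pin(d: 1860-06-12) -> 1860-06-12

Answer: cur=1867-04-20


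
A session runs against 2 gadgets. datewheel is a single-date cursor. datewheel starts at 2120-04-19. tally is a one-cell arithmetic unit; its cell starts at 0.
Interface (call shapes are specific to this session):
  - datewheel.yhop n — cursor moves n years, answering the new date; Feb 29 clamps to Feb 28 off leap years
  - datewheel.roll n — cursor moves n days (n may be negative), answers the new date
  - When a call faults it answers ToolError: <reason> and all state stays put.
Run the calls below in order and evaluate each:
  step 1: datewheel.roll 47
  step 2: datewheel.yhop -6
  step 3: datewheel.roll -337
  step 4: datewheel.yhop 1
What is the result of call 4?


Answer: 2114-07-03

Derivation:
→ roll(n→47)
← 2120-06-05
→ yhop(n→-6)
← 2114-06-05
→ roll(n→-337)
← 2113-07-03
→ yhop(n→1)
← 2114-07-03


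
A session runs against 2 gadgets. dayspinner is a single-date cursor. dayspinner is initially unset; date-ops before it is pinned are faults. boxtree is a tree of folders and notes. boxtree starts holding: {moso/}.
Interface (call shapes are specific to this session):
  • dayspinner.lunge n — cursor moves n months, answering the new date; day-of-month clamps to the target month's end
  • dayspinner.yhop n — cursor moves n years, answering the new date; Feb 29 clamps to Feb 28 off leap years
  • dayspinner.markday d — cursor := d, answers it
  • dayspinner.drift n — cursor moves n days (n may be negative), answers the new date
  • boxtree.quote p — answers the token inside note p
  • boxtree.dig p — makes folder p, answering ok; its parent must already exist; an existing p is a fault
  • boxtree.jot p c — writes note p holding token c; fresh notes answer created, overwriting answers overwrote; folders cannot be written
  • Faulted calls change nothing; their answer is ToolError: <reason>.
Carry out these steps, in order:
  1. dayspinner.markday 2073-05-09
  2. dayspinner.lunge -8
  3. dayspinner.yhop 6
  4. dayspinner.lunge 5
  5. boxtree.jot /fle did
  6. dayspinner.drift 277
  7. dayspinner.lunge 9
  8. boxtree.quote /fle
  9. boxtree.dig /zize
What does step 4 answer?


Do: markday[d='2073-05-09']
See: 2073-05-09
Do: lunge[n='-8']
See: 2072-09-09
Do: yhop[n='6']
See: 2078-09-09
Do: lunge[n='5']
See: 2079-02-09
Do: jot[p='/fle'; c='did']
See: created
Do: drift[n='277']
See: 2079-11-13
Do: lunge[n='9']
See: 2080-08-13
Do: quote[p='/fle']
See: did
Do: dig[p='/zize']
See: ok

Answer: 2079-02-09


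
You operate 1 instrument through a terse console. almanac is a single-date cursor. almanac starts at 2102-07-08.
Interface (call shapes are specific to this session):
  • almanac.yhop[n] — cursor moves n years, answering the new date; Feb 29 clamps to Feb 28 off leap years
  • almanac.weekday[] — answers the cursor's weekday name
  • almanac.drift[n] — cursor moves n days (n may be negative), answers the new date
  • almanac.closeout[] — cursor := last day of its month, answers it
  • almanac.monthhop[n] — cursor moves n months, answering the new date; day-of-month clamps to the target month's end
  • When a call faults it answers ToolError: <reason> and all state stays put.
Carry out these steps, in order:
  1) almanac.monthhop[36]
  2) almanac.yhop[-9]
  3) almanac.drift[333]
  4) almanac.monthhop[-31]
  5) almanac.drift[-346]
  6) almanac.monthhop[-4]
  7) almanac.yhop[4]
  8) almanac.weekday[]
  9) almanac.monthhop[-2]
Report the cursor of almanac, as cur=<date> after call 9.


I use monthhop using 36, — result: 2105-07-08.
I try yhop using -9, yielding 2096-07-08.
I try drift using 333, and get 2097-06-06.
I use monthhop using -31, giving 2094-11-06.
I run drift using -346: 2093-11-25.
I try monthhop using -4, and observe 2093-07-25.
Calling yhop using 4, which returns 2097-07-25.
I use weekday(), — result: Thursday.
Invoking monthhop using -2, → 2097-05-25.

Answer: cur=2097-05-25


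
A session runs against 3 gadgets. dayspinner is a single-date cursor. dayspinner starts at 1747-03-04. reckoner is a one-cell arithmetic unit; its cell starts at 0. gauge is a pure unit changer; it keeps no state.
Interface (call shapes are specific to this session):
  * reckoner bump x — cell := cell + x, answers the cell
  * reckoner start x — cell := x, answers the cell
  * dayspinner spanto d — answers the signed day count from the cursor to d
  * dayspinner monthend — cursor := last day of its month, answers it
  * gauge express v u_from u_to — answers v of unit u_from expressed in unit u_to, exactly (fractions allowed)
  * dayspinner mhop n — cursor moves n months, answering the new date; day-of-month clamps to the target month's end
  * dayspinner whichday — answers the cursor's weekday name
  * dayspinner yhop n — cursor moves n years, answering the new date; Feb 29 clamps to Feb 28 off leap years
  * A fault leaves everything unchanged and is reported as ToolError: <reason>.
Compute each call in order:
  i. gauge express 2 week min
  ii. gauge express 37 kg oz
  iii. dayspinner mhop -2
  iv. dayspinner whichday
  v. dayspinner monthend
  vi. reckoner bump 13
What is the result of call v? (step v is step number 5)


Answer: 1747-01-31

Derivation:
$ gauge express 2 week min
[out] 20160
$ gauge express 37 kg oz
[out] 59200000000/45359237
$ dayspinner mhop -2
[out] 1747-01-04
$ dayspinner whichday
[out] Wednesday
$ dayspinner monthend
[out] 1747-01-31
$ reckoner bump 13
[out] 13


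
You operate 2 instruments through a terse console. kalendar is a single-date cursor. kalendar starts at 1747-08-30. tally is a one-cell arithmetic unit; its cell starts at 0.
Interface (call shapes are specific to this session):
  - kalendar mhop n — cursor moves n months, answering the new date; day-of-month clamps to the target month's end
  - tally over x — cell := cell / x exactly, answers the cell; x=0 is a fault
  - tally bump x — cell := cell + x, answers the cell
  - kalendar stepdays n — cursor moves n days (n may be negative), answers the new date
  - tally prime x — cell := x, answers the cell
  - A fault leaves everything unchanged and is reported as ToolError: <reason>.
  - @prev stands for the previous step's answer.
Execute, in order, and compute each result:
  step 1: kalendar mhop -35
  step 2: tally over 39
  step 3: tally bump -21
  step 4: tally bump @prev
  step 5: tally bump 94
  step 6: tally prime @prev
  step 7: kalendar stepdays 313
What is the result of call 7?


Now I run kalendar mhop passing -35, yielding 1744-09-30.
I invoke tally over passing 39, yielding 0.
Then tally bump passing -21, — result: -21.
I invoke tally bump passing @prev, yielding -42.
Then tally bump passing 94, yielding 52.
Then tally prime passing @prev, — result: 52.
I use kalendar stepdays passing 313, and get 1745-08-09.

Answer: 1745-08-09


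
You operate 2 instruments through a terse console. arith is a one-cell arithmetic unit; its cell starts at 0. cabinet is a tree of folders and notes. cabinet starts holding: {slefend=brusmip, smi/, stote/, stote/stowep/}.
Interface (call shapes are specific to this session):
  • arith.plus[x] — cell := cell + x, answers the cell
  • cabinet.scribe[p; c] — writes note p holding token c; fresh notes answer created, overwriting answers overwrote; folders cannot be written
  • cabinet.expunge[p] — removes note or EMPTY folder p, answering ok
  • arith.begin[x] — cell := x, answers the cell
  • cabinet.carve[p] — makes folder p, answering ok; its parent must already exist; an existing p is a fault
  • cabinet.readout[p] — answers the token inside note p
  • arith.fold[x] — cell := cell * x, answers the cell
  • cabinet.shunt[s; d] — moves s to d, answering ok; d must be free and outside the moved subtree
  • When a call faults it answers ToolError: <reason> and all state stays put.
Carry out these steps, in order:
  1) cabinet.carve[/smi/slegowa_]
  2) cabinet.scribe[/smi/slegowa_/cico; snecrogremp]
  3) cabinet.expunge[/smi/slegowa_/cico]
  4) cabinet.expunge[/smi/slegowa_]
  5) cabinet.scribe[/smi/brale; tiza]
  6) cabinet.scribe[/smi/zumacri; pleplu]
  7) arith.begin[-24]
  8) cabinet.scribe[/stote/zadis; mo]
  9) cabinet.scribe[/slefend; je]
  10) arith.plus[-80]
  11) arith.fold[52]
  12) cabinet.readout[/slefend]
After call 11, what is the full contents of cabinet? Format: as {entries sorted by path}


Answer: {slefend=je, smi/, smi/brale=tiza, smi/zumacri=pleplu, stote/, stote/stowep/, stote/zadis=mo}

Derivation:
Step: cabinet.carve[p: /smi/slegowa_]
Result: ok
Step: cabinet.scribe[p: /smi/slegowa_/cico; c: snecrogremp]
Result: created
Step: cabinet.expunge[p: /smi/slegowa_/cico]
Result: ok
Step: cabinet.expunge[p: /smi/slegowa_]
Result: ok
Step: cabinet.scribe[p: /smi/brale; c: tiza]
Result: created
Step: cabinet.scribe[p: /smi/zumacri; c: pleplu]
Result: created
Step: arith.begin[x: -24]
Result: -24
Step: cabinet.scribe[p: /stote/zadis; c: mo]
Result: created
Step: cabinet.scribe[p: /slefend; c: je]
Result: overwrote
Step: arith.plus[x: -80]
Result: -104
Step: arith.fold[x: 52]
Result: -5408
Step: cabinet.readout[p: /slefend]
Result: je


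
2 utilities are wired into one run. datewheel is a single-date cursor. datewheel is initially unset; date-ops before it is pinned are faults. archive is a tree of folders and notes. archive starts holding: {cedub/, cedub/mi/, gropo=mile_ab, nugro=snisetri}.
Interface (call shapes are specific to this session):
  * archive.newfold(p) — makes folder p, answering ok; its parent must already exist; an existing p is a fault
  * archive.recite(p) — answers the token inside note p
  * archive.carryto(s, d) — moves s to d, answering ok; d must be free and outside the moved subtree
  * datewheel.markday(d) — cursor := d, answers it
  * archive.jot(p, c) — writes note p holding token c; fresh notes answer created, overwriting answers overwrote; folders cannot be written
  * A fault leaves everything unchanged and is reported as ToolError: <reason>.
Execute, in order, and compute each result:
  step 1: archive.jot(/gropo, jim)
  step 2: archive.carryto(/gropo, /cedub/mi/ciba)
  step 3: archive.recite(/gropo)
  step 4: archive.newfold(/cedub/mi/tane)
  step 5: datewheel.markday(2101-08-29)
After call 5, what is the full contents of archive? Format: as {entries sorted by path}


% archive.jot /gropo jim
:: overwrote
% archive.carryto /gropo /cedub/mi/ciba
:: ok
% archive.recite /gropo
:: ToolError: not found
% archive.newfold /cedub/mi/tane
:: ok
% datewheel.markday 2101-08-29
:: 2101-08-29

Answer: {cedub/, cedub/mi/, cedub/mi/ciba=jim, cedub/mi/tane/, nugro=snisetri}


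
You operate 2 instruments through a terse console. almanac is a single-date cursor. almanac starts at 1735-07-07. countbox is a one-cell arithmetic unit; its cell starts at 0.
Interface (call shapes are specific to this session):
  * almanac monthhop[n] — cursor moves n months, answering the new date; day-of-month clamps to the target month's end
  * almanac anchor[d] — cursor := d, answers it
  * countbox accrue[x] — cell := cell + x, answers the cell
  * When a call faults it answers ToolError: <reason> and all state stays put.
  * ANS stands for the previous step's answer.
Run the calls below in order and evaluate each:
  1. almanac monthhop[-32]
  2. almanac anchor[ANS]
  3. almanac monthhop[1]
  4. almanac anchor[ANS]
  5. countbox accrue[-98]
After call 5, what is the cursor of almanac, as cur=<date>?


$ almanac monthhop -32
  1732-11-07
$ almanac anchor ANS
  1732-11-07
$ almanac monthhop 1
  1732-12-07
$ almanac anchor ANS
  1732-12-07
$ countbox accrue -98
  -98

Answer: cur=1732-12-07


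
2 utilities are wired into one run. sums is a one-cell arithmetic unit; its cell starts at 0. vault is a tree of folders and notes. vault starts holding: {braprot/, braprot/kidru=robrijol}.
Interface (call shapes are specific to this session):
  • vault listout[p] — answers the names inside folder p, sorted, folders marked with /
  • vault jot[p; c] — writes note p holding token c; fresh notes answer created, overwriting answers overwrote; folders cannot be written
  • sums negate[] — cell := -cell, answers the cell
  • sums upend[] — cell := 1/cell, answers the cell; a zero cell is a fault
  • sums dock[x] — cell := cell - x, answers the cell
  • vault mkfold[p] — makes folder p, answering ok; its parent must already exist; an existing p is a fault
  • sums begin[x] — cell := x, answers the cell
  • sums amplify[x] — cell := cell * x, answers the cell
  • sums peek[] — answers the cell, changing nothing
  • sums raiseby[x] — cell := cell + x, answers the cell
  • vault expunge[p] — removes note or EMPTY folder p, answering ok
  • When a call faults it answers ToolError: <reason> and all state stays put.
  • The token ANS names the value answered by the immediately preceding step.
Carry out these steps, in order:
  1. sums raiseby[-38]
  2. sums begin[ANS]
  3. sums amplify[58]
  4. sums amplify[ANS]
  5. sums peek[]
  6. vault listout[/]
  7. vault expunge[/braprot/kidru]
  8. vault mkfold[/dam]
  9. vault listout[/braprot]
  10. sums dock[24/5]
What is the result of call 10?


Invoking sums raiseby passing x=-38, and see -38.
I try sums begin passing x=ANS, → -38.
Then sums amplify passing x=58, — result: -2204.
Now I run sums amplify passing x=ANS, → 4857616.
I try sums peek(), giving 4857616.
Calling vault listout passing p=/: [braprot/].
Using vault expunge passing p=/braprot/kidru, and observe ok.
Then vault mkfold passing p=/dam, and see ok.
Using vault listout passing p=/braprot, giving [].
Next I call sums dock passing x=24/5, yielding 24288056/5.

Answer: 24288056/5


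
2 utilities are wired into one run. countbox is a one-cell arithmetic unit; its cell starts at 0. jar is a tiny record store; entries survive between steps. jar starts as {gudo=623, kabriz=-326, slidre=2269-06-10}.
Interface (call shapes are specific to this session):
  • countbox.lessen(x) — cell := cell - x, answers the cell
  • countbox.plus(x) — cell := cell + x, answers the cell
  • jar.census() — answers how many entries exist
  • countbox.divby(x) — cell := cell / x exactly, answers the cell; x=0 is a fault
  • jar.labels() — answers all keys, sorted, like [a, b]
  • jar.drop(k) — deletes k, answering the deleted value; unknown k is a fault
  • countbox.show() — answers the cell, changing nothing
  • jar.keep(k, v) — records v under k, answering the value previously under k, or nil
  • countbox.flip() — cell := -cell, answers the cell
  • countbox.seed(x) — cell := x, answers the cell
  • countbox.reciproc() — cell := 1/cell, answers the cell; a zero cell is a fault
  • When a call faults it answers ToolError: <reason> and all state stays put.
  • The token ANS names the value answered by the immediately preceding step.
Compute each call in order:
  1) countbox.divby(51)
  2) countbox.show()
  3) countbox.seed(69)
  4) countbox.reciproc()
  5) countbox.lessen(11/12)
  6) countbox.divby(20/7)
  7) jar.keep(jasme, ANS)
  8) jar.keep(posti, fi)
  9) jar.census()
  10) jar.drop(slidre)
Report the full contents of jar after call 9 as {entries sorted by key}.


Answer: {gudo=623, jasme=-581/1840, kabriz=-326, posti=fi, slidre=2269-06-10}

Derivation:
;; divby(x: 51) -> 0
;; show() -> 0
;; seed(x: 69) -> 69
;; reciproc() -> 1/69
;; lessen(x: 11/12) -> -83/92
;; divby(x: 20/7) -> -581/1840
;; keep(k: jasme, v: ANS) -> nil
;; keep(k: posti, v: fi) -> nil
;; census() -> 5
;; drop(k: slidre) -> 2269-06-10


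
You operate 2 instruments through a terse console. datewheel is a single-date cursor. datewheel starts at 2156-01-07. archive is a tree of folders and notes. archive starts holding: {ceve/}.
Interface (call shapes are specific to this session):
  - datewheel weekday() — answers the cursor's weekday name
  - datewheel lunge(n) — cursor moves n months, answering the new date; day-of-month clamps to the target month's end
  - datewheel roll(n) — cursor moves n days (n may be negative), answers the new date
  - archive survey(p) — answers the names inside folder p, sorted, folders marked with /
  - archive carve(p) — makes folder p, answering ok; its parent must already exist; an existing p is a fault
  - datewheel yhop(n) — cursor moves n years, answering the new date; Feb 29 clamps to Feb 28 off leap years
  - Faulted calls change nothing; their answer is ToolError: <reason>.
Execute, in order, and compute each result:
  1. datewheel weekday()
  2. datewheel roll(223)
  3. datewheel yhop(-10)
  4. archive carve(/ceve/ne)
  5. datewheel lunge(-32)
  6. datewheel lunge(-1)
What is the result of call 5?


>> datewheel weekday()
<< Wednesday
>> datewheel roll(n=223)
<< 2156-08-17
>> datewheel yhop(n=-10)
<< 2146-08-17
>> archive carve(p=/ceve/ne)
<< ok
>> datewheel lunge(n=-32)
<< 2143-12-17
>> datewheel lunge(n=-1)
<< 2143-11-17

Answer: 2143-12-17


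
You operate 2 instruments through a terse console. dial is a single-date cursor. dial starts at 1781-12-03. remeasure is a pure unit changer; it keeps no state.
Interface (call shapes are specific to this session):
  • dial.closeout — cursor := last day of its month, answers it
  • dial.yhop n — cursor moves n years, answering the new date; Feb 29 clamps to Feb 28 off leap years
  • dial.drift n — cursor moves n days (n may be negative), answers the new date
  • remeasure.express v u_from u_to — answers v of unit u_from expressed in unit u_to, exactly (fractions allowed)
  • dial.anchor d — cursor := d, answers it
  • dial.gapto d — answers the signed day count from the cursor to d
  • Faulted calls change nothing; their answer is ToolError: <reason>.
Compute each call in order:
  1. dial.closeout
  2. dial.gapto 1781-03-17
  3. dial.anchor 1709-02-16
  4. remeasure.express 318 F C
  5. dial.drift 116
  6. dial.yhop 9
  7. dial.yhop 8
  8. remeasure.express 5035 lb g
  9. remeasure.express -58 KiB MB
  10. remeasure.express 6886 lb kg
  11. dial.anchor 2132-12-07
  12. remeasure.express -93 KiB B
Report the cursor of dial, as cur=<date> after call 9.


>> closeout()
<< 1781-12-31
>> gapto(1781-03-17)
<< -289
>> anchor(1709-02-16)
<< 1709-02-16
>> express(318, F, C)
<< 1430/9
>> drift(116)
<< 1709-06-12
>> yhop(9)
<< 1718-06-12
>> yhop(8)
<< 1726-06-12
>> express(5035, lb, g)
<< 45676751659/20000
>> express(-58, KiB, MB)
<< -928/15625
>> express(6886, lb, kg)
<< 156171852991/50000000
>> anchor(2132-12-07)
<< 2132-12-07
>> express(-93, KiB, B)
<< -95232

Answer: cur=1726-06-12


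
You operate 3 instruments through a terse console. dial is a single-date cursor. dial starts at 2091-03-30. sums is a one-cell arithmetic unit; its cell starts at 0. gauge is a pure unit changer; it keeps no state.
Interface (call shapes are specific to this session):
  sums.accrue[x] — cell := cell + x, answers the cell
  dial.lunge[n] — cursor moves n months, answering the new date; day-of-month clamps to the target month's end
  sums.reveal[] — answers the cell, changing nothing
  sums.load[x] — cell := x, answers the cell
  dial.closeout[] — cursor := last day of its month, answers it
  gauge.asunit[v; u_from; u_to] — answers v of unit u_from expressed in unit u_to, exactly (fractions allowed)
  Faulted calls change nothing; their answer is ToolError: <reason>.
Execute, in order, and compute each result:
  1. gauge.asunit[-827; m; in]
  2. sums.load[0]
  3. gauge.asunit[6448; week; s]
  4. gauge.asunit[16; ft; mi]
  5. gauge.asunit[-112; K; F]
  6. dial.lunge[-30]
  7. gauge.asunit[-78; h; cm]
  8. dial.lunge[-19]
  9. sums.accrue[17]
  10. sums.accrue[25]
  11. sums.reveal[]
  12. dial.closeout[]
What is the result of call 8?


[in] gauge.asunit v=-827 u_from=m u_to=in
  -4135000/127
[in] sums.load x=0
  0
[in] gauge.asunit v=6448 u_from=week u_to=s
  3899750400
[in] gauge.asunit v=16 u_from=ft u_to=mi
  1/330
[in] gauge.asunit v=-112 u_from=K u_to=F
  -66127/100
[in] dial.lunge n=-30
  2088-09-30
[in] gauge.asunit v=-78 u_from=h u_to=cm
  ToolError: incompatible units
[in] dial.lunge n=-19
  2087-02-28
[in] sums.accrue x=17
  17
[in] sums.accrue x=25
  42
[in] sums.reveal
  42
[in] dial.closeout
  2087-02-28

Answer: 2087-02-28


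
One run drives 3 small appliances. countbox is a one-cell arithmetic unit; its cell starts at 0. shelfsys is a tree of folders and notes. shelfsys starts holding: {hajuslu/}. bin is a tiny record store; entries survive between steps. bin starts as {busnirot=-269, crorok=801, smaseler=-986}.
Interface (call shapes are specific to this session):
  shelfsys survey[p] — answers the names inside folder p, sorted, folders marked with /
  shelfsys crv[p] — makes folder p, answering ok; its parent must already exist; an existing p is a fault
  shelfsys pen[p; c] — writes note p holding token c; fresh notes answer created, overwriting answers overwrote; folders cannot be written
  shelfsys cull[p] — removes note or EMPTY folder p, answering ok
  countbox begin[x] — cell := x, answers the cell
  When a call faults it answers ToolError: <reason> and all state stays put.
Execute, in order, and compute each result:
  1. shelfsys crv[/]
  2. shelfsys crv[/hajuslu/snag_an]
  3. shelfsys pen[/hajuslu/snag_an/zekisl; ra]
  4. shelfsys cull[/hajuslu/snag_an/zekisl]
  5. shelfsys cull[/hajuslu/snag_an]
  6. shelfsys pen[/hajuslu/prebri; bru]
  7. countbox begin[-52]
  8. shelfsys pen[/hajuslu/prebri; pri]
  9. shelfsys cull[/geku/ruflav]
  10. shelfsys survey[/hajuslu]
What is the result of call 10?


CALL shelfsys crv[p→/]
RET  ToolError: exists
CALL shelfsys crv[p→/hajuslu/snag_an]
RET  ok
CALL shelfsys pen[p→/hajuslu/snag_an/zekisl; c→ra]
RET  created
CALL shelfsys cull[p→/hajuslu/snag_an/zekisl]
RET  ok
CALL shelfsys cull[p→/hajuslu/snag_an]
RET  ok
CALL shelfsys pen[p→/hajuslu/prebri; c→bru]
RET  created
CALL countbox begin[x→-52]
RET  -52
CALL shelfsys pen[p→/hajuslu/prebri; c→pri]
RET  overwrote
CALL shelfsys cull[p→/geku/ruflav]
RET  ToolError: not found
CALL shelfsys survey[p→/hajuslu]
RET  [prebri]

Answer: [prebri]


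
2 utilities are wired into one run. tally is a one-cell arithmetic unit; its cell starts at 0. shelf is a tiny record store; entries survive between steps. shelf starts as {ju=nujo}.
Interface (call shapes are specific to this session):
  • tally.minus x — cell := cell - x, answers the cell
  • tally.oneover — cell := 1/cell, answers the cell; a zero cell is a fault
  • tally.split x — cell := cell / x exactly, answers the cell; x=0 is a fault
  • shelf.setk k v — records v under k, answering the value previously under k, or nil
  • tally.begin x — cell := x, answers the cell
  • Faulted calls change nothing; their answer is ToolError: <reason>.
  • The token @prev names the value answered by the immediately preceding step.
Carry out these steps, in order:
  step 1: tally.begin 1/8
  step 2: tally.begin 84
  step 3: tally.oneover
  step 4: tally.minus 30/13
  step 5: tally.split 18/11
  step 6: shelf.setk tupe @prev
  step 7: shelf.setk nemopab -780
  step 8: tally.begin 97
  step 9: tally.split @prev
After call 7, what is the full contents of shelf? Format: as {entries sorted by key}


Answer: {ju=nujo, nemopab=-780, tupe=-27577/19656}

Derivation:
# tally.begin(x='1/8') ~> 1/8
# tally.begin(x='84') ~> 84
# tally.oneover() ~> 1/84
# tally.minus(x='30/13') ~> -2507/1092
# tally.split(x='18/11') ~> -27577/19656
# shelf.setk(k='tupe', v='@prev') ~> nil
# shelf.setk(k='nemopab', v='-780') ~> nil
# tally.begin(x='97') ~> 97
# tally.split(x='@prev') ~> 1


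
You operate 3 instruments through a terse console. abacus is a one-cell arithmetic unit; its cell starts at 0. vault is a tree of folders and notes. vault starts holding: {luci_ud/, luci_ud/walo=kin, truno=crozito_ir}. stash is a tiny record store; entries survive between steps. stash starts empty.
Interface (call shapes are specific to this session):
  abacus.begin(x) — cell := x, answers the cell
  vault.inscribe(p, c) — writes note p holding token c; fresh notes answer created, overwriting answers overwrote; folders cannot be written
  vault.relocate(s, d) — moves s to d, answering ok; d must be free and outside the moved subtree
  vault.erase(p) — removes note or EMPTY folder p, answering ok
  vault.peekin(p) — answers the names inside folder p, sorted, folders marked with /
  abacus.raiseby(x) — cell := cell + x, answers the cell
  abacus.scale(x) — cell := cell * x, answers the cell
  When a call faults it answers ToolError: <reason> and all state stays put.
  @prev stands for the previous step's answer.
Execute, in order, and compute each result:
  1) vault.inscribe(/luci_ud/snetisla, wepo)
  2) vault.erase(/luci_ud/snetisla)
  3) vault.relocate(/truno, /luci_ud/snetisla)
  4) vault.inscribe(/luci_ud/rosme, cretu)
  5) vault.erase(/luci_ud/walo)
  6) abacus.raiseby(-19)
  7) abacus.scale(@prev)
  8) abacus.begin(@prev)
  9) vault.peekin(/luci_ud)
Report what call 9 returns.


Using vault.inscribe passing /luci_ud/snetisla, wepo, giving created.
Using vault.erase passing /luci_ud/snetisla: ok.
Calling vault.relocate passing /truno, /luci_ud/snetisla, → ok.
Next I call vault.inscribe passing /luci_ud/rosme, cretu, giving created.
I call vault.erase passing /luci_ud/walo, giving ok.
Next I call abacus.raiseby passing -19: -19.
Then abacus.scale passing @prev, and get 361.
I invoke abacus.begin passing @prev, → 361.
I invoke vault.peekin passing /luci_ud, which returns [rosme, snetisla].

Answer: [rosme, snetisla]


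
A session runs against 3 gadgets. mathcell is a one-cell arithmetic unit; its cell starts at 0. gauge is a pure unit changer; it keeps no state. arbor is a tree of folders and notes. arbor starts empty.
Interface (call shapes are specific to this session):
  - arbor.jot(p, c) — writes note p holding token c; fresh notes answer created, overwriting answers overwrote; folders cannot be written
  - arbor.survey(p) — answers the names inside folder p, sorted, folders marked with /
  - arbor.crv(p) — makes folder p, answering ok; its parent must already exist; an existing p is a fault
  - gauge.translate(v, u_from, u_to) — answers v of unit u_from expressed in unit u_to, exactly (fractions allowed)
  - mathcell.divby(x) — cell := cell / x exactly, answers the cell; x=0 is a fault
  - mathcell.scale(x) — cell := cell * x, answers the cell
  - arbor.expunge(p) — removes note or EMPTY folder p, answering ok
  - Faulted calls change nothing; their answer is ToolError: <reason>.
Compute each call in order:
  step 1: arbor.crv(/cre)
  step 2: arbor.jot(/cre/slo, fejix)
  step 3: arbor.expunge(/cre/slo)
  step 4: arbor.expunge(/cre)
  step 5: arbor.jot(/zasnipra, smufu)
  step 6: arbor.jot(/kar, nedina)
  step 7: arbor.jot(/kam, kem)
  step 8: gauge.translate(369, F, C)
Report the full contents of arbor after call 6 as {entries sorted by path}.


Answer: {kar=nedina, zasnipra=smufu}

Derivation:
[in] crv p→/cre
:: ok
[in] jot p→/cre/slo c→fejix
:: created
[in] expunge p→/cre/slo
:: ok
[in] expunge p→/cre
:: ok
[in] jot p→/zasnipra c→smufu
:: created
[in] jot p→/kar c→nedina
:: created
[in] jot p→/kam c→kem
:: created
[in] translate v→369 u_from→F u_to→C
:: 1685/9


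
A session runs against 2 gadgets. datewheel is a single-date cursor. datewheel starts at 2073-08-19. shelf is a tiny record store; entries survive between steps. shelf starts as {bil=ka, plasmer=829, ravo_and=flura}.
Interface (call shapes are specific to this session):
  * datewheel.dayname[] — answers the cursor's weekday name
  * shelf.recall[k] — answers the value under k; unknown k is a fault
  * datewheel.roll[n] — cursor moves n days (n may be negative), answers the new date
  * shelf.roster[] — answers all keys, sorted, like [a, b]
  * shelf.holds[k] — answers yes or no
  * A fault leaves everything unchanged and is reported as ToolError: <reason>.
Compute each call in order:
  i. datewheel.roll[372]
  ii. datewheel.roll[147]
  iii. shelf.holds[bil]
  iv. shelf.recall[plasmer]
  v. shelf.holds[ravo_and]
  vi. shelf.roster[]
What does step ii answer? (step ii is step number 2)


Step: roll[n→372]
Result: 2074-08-26
Step: roll[n→147]
Result: 2075-01-20
Step: holds[k→bil]
Result: yes
Step: recall[k→plasmer]
Result: 829
Step: holds[k→ravo_and]
Result: yes
Step: roster[]
Result: [bil, plasmer, ravo_and]

Answer: 2075-01-20


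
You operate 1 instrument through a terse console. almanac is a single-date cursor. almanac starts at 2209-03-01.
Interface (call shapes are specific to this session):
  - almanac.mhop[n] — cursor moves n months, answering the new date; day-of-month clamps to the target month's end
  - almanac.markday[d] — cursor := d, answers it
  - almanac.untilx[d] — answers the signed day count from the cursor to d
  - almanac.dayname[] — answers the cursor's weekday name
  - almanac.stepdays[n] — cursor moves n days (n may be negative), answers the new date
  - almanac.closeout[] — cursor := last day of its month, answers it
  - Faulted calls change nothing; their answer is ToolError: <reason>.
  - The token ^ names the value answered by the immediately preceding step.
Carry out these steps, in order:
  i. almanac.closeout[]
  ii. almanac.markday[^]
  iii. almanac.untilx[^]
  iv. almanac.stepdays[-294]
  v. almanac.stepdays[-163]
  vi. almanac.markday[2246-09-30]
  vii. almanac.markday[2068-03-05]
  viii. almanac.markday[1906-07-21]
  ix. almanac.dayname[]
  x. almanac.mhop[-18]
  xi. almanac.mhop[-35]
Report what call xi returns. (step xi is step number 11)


% 1. almanac.closeout() -> 2209-03-31
% 2. almanac.markday(d: ^) -> 2209-03-31
% 3. almanac.untilx(d: ^) -> 0
% 4. almanac.stepdays(n: -294) -> 2208-06-10
% 5. almanac.stepdays(n: -163) -> 2207-12-30
% 6. almanac.markday(d: 2246-09-30) -> 2246-09-30
% 7. almanac.markday(d: 2068-03-05) -> 2068-03-05
% 8. almanac.markday(d: 1906-07-21) -> 1906-07-21
% 9. almanac.dayname() -> Saturday
% 10. almanac.mhop(n: -18) -> 1905-01-21
% 11. almanac.mhop(n: -35) -> 1902-02-21

Answer: 1902-02-21


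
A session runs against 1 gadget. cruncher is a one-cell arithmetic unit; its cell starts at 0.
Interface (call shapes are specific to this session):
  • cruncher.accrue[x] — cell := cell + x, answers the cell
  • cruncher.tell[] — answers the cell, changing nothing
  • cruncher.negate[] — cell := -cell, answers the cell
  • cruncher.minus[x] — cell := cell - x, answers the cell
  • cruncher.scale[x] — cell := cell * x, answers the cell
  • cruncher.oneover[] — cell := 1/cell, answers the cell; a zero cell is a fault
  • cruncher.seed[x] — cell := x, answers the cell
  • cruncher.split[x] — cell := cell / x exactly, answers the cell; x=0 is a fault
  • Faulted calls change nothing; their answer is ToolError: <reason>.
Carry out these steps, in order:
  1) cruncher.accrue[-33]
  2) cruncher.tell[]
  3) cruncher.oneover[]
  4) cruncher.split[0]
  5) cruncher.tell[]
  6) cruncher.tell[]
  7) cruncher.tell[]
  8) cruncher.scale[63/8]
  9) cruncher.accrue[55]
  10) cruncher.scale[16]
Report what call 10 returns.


Answer: 9638/11

Derivation:
Step: cruncher.accrue[x=-33]
Result: -33
Step: cruncher.tell[]
Result: -33
Step: cruncher.oneover[]
Result: -1/33
Step: cruncher.split[x=0]
Result: ToolError: division by zero
Step: cruncher.tell[]
Result: -1/33
Step: cruncher.tell[]
Result: -1/33
Step: cruncher.tell[]
Result: -1/33
Step: cruncher.scale[x=63/8]
Result: -21/88
Step: cruncher.accrue[x=55]
Result: 4819/88
Step: cruncher.scale[x=16]
Result: 9638/11


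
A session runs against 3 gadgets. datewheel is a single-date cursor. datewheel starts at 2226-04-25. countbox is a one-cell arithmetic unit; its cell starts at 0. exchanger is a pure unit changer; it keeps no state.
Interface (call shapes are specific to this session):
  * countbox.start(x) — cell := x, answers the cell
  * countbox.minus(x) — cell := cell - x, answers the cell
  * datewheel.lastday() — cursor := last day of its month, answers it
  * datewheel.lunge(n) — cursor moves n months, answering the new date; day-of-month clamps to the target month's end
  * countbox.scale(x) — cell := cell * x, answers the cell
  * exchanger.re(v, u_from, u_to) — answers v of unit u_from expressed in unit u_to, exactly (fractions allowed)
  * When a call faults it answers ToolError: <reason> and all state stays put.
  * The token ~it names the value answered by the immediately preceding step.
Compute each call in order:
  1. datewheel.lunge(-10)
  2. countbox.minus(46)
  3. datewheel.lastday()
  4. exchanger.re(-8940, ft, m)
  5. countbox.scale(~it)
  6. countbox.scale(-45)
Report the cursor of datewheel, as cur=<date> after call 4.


Answer: cur=2225-06-30

Derivation:
~$ lunge n=-10
  2225-06-25
~$ minus x=46
  -46
~$ lastday
  2225-06-30
~$ re v=-8940 u_from=ft u_to=m
  -340614/125
~$ scale x=~it
  15668244/125
~$ scale x=-45
  -141014196/25
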